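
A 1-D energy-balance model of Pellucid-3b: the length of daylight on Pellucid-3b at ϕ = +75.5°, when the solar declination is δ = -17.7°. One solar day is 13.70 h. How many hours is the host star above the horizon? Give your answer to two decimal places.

0.00 h

cos h₀ = −tan ϕ · tan δ = 1.2340 ≥ 1, so the host star never rises (polar night) and h₀ = 0.
Daylight = 2h₀/(2π) × 13.70 h = (0.0000/π) × 13.70 = 0.00 h.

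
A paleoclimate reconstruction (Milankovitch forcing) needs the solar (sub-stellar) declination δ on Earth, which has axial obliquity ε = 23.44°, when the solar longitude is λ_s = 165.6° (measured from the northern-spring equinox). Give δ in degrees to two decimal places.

δ = +5.68°

sin δ = sin ε · sin λ_s = sin 23.44° × sin 165.6° = 0.098926.
δ = arcsin(0.098926) = +5.68°.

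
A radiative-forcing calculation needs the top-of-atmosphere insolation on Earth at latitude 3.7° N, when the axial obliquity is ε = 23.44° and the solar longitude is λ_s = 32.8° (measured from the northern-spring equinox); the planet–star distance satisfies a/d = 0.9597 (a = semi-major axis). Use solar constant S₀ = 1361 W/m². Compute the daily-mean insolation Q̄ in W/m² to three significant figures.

Solar declination: sin δ = sin ε · sin λ_s = sin 23.44° × sin 32.8° = 0.21549, so δ = +12.444°.
cos H₀ = −tan(+3.7°) tan(+12.444°) = -0.0143, H₀ = 1.5851 rad.
Bracket: H₀ sin φ sin δ + cos φ cos δ sin H₀ = 1.5851×0.06453×0.21549 + 0.99792×0.97651×0.99990 = 0.022042 + 0.974381 = 0.996423.
Inverse-square distance factor (a/d)² = 0.9597² = 0.921024.
Q̄ = (S₀/π) × 0.921024 × [bracket] = (1361/π) × 0.921024 × 0.996423 = 397.6 W/m².

Q̄ ≈ 398 W/m²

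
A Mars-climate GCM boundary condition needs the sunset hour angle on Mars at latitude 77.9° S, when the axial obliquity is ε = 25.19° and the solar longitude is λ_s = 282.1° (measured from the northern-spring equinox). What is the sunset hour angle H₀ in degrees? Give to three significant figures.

Solar declination: sin δ = sin ε · sin λ_s = sin 25.19° × sin 282.1° = -0.41617, so δ = -24.593°.
Sunrise equation: cos H₀ = −tan φ · tan δ = -2.1349 ≤ −1, so the Sun never sets (polar day) and H₀ = π.

H₀ = 180°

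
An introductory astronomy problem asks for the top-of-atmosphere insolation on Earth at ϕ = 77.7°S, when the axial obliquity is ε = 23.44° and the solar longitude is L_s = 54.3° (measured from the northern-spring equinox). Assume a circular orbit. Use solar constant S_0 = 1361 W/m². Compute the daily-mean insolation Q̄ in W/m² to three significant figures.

Q̄ ≈ 0.00 W/m²

Solar declination: sin δ = sin ε · sin L_s = sin 23.44° × sin 54.3° = 0.32304, so δ = +18.847°.
cos h₀ = −tan(-77.7°) tan(+18.847°) = 1.5655 ≥ 1 ⇒ polar night, h₀ = 0 and Q̄ = 0.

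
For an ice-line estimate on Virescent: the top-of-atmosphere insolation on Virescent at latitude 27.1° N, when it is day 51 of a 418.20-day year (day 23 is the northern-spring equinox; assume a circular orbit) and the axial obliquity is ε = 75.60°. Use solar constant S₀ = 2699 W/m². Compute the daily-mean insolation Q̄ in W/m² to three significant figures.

Solar longitude: λ_s = 360° × (51 − 23)/418.20 = 24.103°.
sin δ = sin 75.60° × sin 24.103° = 0.39555, so δ = +23.300°.
cos H₀ = −tan(+27.1°) tan(+23.300°) = -0.2204, H₀ = 1.7930 rad.
Bracket: H₀ sin φ sin δ + cos φ cos δ sin H₀ = 1.7930×0.45554×0.39555 + 0.89021×0.91844×0.97541 = 0.323079 + 0.797500 = 1.120579.
Q̄ = (S₀/π) × [bracket] = (2699/π) × 1.120579 = 962.7 W/m².

Q̄ ≈ 963 W/m²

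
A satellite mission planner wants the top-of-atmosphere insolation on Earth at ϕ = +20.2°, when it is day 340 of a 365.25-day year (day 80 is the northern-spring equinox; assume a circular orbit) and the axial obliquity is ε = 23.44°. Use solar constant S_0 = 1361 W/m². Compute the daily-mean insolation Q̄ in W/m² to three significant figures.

Solar longitude: L_s = 360° × (340 − 80)/365.25 = 256.263°.
sin δ = sin 23.44° × sin 256.263° = -0.38641, so δ = -22.731°.
cos h₀ = −tan(+20.2°) tan(-22.731°) = 0.1541, h₀ = 1.4160 rad.
Bracket: h₀ sin ϕ sin δ + cos ϕ cos δ sin h₀ = 1.4160×0.34530×-0.38641 + 0.93849×0.92233×0.98805 = -0.188933 + 0.855254 = 0.666321.
Q̄ = (S_0/π) × [bracket] = (1361/π) × 0.666321 = 288.7 W/m².

Q̄ ≈ 289 W/m²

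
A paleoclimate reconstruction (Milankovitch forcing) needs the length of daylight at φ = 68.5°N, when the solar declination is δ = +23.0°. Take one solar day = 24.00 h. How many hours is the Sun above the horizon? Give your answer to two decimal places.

24.00 h

Sunrise equation: cos H₀ = −tan φ · tan δ = -1.0776 ≤ −1, so the Sun never sets (polar day) and H₀ = π.
Daylight = 2H₀/(2π) × 24.00 h = (3.1416/π) × 24.00 = 24.00 h.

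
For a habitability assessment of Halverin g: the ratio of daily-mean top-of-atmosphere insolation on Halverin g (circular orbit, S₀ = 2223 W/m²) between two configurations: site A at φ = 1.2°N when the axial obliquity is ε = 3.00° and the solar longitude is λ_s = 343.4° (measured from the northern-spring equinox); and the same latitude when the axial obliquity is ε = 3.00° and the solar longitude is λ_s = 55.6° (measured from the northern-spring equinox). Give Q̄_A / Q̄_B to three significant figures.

Q̄_A / Q̄_B ≈ 0.999

— Configuration A (φ=+1.2°):
Solar declination: sin δ = sin ε · sin λ_s = sin 3.00° × sin 343.4° = -0.01495, so δ = -0.857°.
cos H₀ = −tan(+1.2°) tan(-0.857°) = 0.0003, H₀ = 1.5705 rad.
Bracket: H₀ sin φ sin δ + cos φ cos δ sin H₀ = 1.5705×0.02094×-0.01495 + 0.99978×0.99989×1.00000 = -0.000492 + 0.999670 = 0.999178.
Q̄ = (S₀/π) × [bracket] = (2223/π) × 0.999178 = 707.02 W/m².
— Configuration B (φ=+1.2°):
Solar declination: sin δ = sin ε · sin λ_s = sin 3.00° × sin 55.6° = 0.04318, so δ = +2.475°.
cos H₀ = −tan(+1.2°) tan(+2.475°) = -0.0009, H₀ = 1.5717 rad.
Bracket: H₀ sin φ sin δ + cos φ cos δ sin H₀ = 1.5717×0.02094×0.04318 + 0.99978×0.99907×1.00000 = 0.001421 + 0.998850 = 1.000271.
Q̄ = (S₀/π) × [bracket] = (2223/π) × 1.000271 = 707.79 W/m².
Ratio Q̄_A / Q̄_B = 707.02 / 707.79 = 0.9989.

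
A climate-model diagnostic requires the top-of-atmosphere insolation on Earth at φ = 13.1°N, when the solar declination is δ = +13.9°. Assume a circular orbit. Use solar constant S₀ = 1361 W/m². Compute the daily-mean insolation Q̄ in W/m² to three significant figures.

Q̄ ≈ 447 W/m²

cos H₀ = −tan(+13.1°) tan(+13.900°) = -0.0576, H₀ = 1.6284 rad.
Bracket: H₀ sin φ sin δ + cos φ cos δ sin H₀ = 1.6284×0.22665×0.24023 + 0.97398×0.97072×0.99834 = 0.088663 + 0.943892 = 1.032555.
Q̄ = (S₀/π) × [bracket] = (1361/π) × 1.032555 = 447.3 W/m².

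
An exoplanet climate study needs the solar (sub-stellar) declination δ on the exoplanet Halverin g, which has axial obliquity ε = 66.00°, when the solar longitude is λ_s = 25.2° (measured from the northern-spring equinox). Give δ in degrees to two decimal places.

δ = +22.89°

sin δ = sin ε · sin λ_s = sin 66.00° × sin 25.2° = 0.388969.
δ = arcsin(0.388969) = +22.89°.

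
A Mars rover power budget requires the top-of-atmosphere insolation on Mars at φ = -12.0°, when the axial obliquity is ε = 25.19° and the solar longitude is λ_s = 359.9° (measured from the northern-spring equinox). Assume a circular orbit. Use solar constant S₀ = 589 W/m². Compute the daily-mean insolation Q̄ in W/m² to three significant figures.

Q̄ ≈ 183 W/m²

Solar declination: sin δ = sin ε · sin λ_s = sin 25.19° × sin 359.9° = -0.00074, so δ = -0.043°.
cos H₀ = −tan(-12.0°) tan(-0.043°) = -0.0002, H₀ = 1.5710 rad.
Bracket: H₀ sin φ sin δ + cos φ cos δ sin H₀ = 1.5710×-0.20791×-0.00074 + 0.97815×1.00000×1.00000 = 0.000242 + 0.978150 = 0.978392.
Q̄ = (S₀/π) × [bracket] = (589/π) × 0.978392 = 183.4 W/m².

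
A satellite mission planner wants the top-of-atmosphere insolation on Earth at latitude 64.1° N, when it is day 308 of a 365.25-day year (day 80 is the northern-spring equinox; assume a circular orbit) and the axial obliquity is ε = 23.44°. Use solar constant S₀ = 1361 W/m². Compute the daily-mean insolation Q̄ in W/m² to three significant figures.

Q̄ ≈ 44.2 W/m²

Solar longitude: λ_s = 360° × (308 − 80)/365.25 = 224.723°.
sin δ = sin 23.44° × sin 224.723° = -0.27991, so δ = -16.255°.
cos H₀ = −tan(+64.1°) tan(-16.255°) = 0.6005, H₀ = 0.9267 rad.
Bracket: H₀ sin φ sin δ + cos φ cos δ sin H₀ = 0.9267×0.89956×-0.27991 + 0.43680×0.96002×0.79965 = -0.233339 + 0.335323 = 0.101984.
Q̄ = (S₀/π) × [bracket] = (1361/π) × 0.101984 = 44.18 W/m².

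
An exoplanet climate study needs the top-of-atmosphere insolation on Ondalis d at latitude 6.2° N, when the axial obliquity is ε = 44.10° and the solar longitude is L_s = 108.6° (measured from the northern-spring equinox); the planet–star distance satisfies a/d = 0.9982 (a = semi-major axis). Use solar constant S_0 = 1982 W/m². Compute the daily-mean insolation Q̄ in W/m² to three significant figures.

Solar declination: sin δ = sin ε · sin L_s = sin 44.10° × sin 108.6° = 0.65956, so δ = +41.267°.
cos h₀ = −tan(+6.2°) tan(+41.267°) = -0.0953, h₀ = 1.6663 rad.
Bracket: h₀ sin ϕ sin δ + cos ϕ cos δ sin h₀ = 1.6663×0.10800×0.65956 + 0.99415×0.75165×0.99545 = 0.118695 + 0.743853 = 0.862548.
Inverse-square distance factor (a/d)² = 0.9982² = 0.996403.
Q̄ = (S_0/π) × 0.996403 × [bracket] = (1982/π) × 0.996403 × 0.862548 = 542.2 W/m².

Q̄ ≈ 542 W/m²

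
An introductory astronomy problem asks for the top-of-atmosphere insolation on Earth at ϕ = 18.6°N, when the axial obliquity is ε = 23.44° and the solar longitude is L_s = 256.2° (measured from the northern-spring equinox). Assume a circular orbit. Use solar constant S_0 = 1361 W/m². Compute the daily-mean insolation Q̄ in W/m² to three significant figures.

Q̄ ≈ 299 W/m²

Solar declination: sin δ = sin ε · sin L_s = sin 23.44° × sin 256.2° = -0.38631, so δ = -22.725°.
cos h₀ = −tan(+18.6°) tan(-22.725°) = 0.1409, h₀ = 1.4294 rad.
Bracket: h₀ sin ϕ sin δ + cos ϕ cos δ sin h₀ = 1.4294×0.31896×-0.38631 + 0.94777×0.92237×0.99002 = -0.176127 + 0.865470 = 0.689343.
Q̄ = (S_0/π) × [bracket] = (1361/π) × 0.689343 = 298.6 W/m².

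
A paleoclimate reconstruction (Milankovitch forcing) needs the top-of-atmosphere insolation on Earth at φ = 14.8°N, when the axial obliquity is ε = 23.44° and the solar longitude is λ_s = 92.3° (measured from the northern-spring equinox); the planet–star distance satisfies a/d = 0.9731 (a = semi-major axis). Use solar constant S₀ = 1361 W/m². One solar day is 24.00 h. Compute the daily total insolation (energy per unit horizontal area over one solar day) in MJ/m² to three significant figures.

37.3 MJ/m²

Solar declination: sin δ = sin ε · sin λ_s = sin 23.44° × sin 92.3° = 0.39747, so δ = +23.420°.
cos H₀ = −tan(+14.8°) tan(+23.420°) = -0.1144, H₀ = 1.6855 rad.
Bracket: H₀ sin φ sin δ + cos φ cos δ sin H₀ = 1.6855×0.25545×0.39747 + 0.96682×0.91762×0.99343 = 0.171135 + 0.881345 = 1.052480.
Inverse-square distance factor (a/d)² = 0.9731² = 0.946924.
Q̄ = (S₀/π) × 0.946924 × [bracket] = (1361/π) × 0.946924 × 1.052480 = 431.75 W/m².
Daily total = Q̄ × 24.00 h × 3600 s/h = 431.75 × 24.00 × 3600 / 10⁶ = 37.30 MJ/m².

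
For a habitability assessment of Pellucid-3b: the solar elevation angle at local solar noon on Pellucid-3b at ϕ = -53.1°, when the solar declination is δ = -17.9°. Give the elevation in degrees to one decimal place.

At local noon the hour angle is zero, so the zenith angle equals |ϕ − δ| = |-53.1° − (-17.900°)| = 35.200°.
Elevation = 90° − 35.200° = 54.8°.

54.8°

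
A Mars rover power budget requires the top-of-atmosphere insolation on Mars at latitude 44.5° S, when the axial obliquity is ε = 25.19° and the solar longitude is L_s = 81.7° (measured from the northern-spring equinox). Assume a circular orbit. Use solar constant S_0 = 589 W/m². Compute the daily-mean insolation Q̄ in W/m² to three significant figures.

Q̄ ≈ 47.2 W/m²

Solar declination: sin δ = sin ε · sin L_s = sin 25.19° × sin 81.7° = 0.42116, so δ = +24.908°.
cos h₀ = −tan(-44.5°) tan(+24.908°) = 0.4563, h₀ = 1.0969 rad.
Bracket: h₀ sin ϕ sin δ + cos ϕ cos δ sin h₀ = 1.0969×-0.70091×0.42116 + 0.71325×0.90698×0.88982 = -0.323800 + 0.575628 = 0.251828.
Q̄ = (S_0/π) × [bracket] = (589/π) × 0.251828 = 47.21 W/m².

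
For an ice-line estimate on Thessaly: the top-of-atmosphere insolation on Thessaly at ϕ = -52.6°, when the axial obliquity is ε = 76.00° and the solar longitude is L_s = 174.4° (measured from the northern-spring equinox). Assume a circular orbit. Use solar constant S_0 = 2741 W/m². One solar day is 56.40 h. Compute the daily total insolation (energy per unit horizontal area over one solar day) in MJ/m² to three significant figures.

Solar declination: sin δ = sin ε · sin L_s = sin 76.00° × sin 174.4° = 0.09468, so δ = +5.433°.
cos h₀ = −tan(-52.6°) tan(+5.433°) = 0.1244, h₀ = 1.4461 rad.
Bracket: h₀ sin ϕ sin δ + cos ϕ cos δ sin h₀ = 1.4461×-0.79441×0.09468 + 0.60738×0.99551×0.99223 = -0.108768 + 0.599955 = 0.491187.
Q̄ = (S_0/π) × [bracket] = (2741/π) × 0.491187 = 428.55 W/m².
Daily total = Q̄ × 56.40 h × 3600 s/h = 428.55 × 56.40 × 3600 / 10⁶ = 87.01 MJ/m².

87.0 MJ/m²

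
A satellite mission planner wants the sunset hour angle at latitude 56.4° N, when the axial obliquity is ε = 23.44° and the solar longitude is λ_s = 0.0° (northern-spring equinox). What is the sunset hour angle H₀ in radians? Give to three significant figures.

Solar declination: sin δ = sin ε · sin λ_s = sin 23.44° × sin 0.0° = 0.00000, so δ = +0.000°.
cos H₀ = −tan φ · tan δ = −tan(+56.4°) × tan(+0.000°) = -0.0000, so H₀ = 1.5708 rad = 90.00°.

H₀ = 1.57 rad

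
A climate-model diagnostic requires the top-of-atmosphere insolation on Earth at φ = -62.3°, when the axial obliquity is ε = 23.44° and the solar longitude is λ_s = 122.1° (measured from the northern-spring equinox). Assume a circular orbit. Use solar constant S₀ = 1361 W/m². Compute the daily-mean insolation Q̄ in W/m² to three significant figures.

Solar declination: sin δ = sin ε · sin λ_s = sin 23.44° × sin 122.1° = 0.33698, so δ = +19.693°.
cos H₀ = −tan(-62.3°) tan(+19.693°) = 0.6817, H₀ = 0.8207 rad.
Bracket: H₀ sin φ sin δ + cos φ cos δ sin H₀ = 0.8207×-0.88539×0.33698 + 0.46484×0.94151×0.73162 = -0.244863 + 0.320195 = 0.075332.
Q̄ = (S₀/π) × [bracket] = (1361/π) × 0.075332 = 32.64 W/m².

Q̄ ≈ 32.6 W/m²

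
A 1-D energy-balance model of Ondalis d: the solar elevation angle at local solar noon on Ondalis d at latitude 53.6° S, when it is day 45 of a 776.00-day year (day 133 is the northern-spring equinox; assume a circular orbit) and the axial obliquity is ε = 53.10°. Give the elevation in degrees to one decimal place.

67.9°

Solar longitude: L_s = 360° × (45 − 133)/776.00 = -40.825°, i.e. -40.825° + 360° = 319.175°.
sin δ = sin 53.10° × sin 319.175° = -0.52279, so δ = -31.520°.
At local noon the hour angle is zero, so the zenith angle equals |ϕ − δ| = |-53.6° − (-31.520°)| = 22.080°.
Elevation = 90° − 22.080° = 67.9°.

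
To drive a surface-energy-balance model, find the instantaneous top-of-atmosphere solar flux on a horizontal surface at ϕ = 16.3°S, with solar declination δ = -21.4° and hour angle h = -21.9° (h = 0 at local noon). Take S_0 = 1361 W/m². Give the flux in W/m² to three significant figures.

1.27e+03 W/m²

cos θ_z = sin ϕ sin δ + cos ϕ cos δ cos h = 0.102409 + 0.829144 = 0.931553.
Flux = S_0 · cos θ_z = 1361 × 0.931553 = 1268 W/m².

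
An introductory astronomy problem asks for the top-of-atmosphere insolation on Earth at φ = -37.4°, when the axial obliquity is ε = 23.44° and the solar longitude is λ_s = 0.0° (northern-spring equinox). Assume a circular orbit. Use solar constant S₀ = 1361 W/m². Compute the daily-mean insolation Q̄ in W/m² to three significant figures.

Solar declination: sin δ = sin ε · sin λ_s = sin 23.44° × sin 0.0° = 0.00000, so δ = +0.000°.
cos H₀ = −tan(-37.4°) tan(+0.000°) = 0.0000, H₀ = 1.5708 rad.
Bracket: H₀ sin φ sin δ + cos φ cos δ sin H₀ = 1.5708×-0.60738×0.00000 + 0.79441×1.00000×1.00000 = -0.000000 + 0.794410 = 0.794410.
Q̄ = (S₀/π) × [bracket] = (1361/π) × 0.794410 = 344.2 W/m².

Q̄ ≈ 344 W/m²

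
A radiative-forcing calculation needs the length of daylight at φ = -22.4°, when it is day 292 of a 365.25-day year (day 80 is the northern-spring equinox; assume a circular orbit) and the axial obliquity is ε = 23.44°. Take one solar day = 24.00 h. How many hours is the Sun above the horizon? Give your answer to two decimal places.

Solar longitude: λ_s = 360° × (292 − 80)/365.25 = 208.953°.
sin δ = sin 23.44° × sin 208.953° = -0.19256, so δ = -11.103°.
cos H₀ = −tan φ · tan δ = −tan(-22.4°) × tan(-11.103°) = -0.0809, so H₀ = 1.6518 rad = 94.64°.
Daylight = 2H₀/(2π) × 24.00 h = (1.6518/π) × 24.00 = 12.62 h.

12.62 h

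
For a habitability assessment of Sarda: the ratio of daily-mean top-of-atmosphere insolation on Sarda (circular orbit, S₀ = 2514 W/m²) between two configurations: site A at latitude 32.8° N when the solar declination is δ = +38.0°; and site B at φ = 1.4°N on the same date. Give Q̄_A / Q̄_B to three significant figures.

Q̄_A / Q̄_B ≈ 1.57

— Configuration A (φ=+32.8°):
cos H₀ = −tan(+32.8°) tan(+38.000°) = -0.5035, H₀ = 2.0984 rad.
Bracket: H₀ sin φ sin δ + cos φ cos δ sin H₀ = 2.0984×0.54171×0.61566 + 0.84057×0.78801×0.86399 = 0.699836 + 0.572288 = 1.272124.
Q̄ = (S₀/π) × [bracket] = (2514/π) × 1.272124 = 1018.0 W/m².
— Configuration B (φ=+1.4°):
cos H₀ = −tan(+1.4°) tan(+38.000°) = -0.0191, H₀ = 1.5899 rad.
Bracket: H₀ sin φ sin δ + cos φ cos δ sin H₀ = 1.5899×0.02443×0.61566 + 0.99970×0.78801×0.99982 = 0.023913 + 0.787632 = 0.811545.
Q̄ = (S₀/π) × [bracket] = (2514/π) × 0.811545 = 649.42 W/m².
Ratio Q̄_A / Q̄_B = 1018.0 / 649.42 = 1.568.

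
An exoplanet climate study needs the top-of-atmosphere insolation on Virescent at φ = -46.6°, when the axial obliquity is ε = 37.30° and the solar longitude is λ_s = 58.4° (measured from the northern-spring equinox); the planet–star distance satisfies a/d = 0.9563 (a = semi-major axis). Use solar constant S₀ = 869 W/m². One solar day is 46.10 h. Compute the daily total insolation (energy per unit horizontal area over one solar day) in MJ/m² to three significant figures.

5.19 MJ/m²

Solar declination: sin δ = sin ε · sin λ_s = sin 37.30° × sin 58.4° = 0.51614, so δ = +31.073°.
cos H₀ = −tan(-46.6°) tan(+31.073°) = 0.6372, H₀ = 0.8799 rad.
Bracket: H₀ sin φ sin δ + cos φ cos δ sin H₀ = 0.8799×-0.72657×0.51614 + 0.68709×0.85651×0.77067 = -0.329973 + 0.453539 = 0.123566.
Inverse-square distance factor (a/d)² = 0.9563² = 0.914510.
Q̄ = (S₀/π) × 0.914510 × [bracket] = (869/π) × 0.914510 × 0.123566 = 31.258 W/m².
Daily total = Q̄ × 46.10 h × 3600 s/h = 31.258 × 46.10 × 3600 / 10⁶ = 5.188 MJ/m².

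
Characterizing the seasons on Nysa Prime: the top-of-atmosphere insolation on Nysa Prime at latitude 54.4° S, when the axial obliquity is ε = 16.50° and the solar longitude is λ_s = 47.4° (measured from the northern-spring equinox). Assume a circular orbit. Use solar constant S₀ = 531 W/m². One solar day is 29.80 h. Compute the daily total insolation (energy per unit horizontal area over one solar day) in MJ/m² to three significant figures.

Solar declination: sin δ = sin ε · sin λ_s = sin 16.50° × sin 47.4° = 0.20906, so δ = +12.067°.
cos H₀ = −tan(-54.4°) tan(+12.067°) = 0.2986, H₀ = 1.2676 rad.
Bracket: H₀ sin φ sin δ + cos φ cos δ sin H₀ = 1.2676×-0.81310×0.20906 + 0.58212×0.97790×0.95437 = -0.215475 + 0.543280 = 0.327805.
Q̄ = (S₀/π) × [bracket] = (531/π) × 0.327805 = 55.406 W/m².
Daily total = Q̄ × 29.80 h × 3600 s/h = 55.406 × 29.80 × 3600 / 10⁶ = 5.944 MJ/m².

5.94 MJ/m²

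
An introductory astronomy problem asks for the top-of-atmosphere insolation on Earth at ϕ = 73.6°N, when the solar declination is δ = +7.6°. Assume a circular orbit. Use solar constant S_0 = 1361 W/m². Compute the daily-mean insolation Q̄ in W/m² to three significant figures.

Q̄ ≈ 220 W/m²

cos h₀ = −tan(+73.6°) tan(+7.600°) = -0.4534, h₀ = 2.0413 rad.
Bracket: h₀ sin ϕ sin δ + cos ϕ cos δ sin h₀ = 2.0413×0.95931×0.13226 + 0.28234×0.99122×0.89133 = 0.258997 + 0.249449 = 0.508446.
Q̄ = (S_0/π) × [bracket] = (1361/π) × 0.508446 = 220.3 W/m².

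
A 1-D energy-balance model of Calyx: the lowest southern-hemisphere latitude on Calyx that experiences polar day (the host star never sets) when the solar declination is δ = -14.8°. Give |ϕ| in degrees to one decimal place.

Polar day requires cos h₀ = −tan ϕ tan δ ≤ −1, i.e. tan ϕ tan δ ≥ 1.
The boundary is |tan ϕ| · |tan δ| = 1, so |ϕ| = 90° − |δ| = 90° − 14.8° = 75.2° in the southern hemisphere.

|ϕ| = 75.2°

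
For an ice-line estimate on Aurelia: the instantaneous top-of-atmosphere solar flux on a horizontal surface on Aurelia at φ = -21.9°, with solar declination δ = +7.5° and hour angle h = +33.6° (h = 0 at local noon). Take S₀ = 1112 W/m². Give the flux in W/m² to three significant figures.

cos θ_z = sin φ sin δ + cos φ cos δ cos h = -0.048685 + 0.766203 = 0.717518.
Flux = S₀ · cos θ_z = 1112 × 0.717518 = 797.9 W/m².

798 W/m²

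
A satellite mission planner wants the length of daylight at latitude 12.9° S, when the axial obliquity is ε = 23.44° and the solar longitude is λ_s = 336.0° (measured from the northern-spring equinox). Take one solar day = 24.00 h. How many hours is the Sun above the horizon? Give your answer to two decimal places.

Solar declination: sin δ = sin ε · sin λ_s = sin 23.44° × sin 336.0° = -0.16180, so δ = -9.311°.
cos H₀ = −tan φ · tan δ = −tan(-12.9°) × tan(-9.311°) = -0.0376, so H₀ = 1.6084 rad = 92.15°.
Daylight = 2H₀/(2π) × 24.00 h = (1.6084/π) × 24.00 = 12.29 h.

12.29 h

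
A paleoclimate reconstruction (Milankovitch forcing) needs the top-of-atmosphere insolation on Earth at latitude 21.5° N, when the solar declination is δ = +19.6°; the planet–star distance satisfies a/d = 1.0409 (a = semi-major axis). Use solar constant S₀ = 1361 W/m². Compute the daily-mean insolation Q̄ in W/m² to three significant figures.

Q̄ ≈ 506 W/m²

cos H₀ = −tan(+21.5°) tan(+19.600°) = -0.1403, H₀ = 1.7115 rad.
Bracket: H₀ sin φ sin δ + cos φ cos δ sin H₀ = 1.7115×0.36650×0.33545 + 0.93042×0.94206×0.99011 = 0.210416 + 0.867843 = 1.078259.
Inverse-square distance factor (a/d)² = 1.0409² = 1.083473.
Q̄ = (S₀/π) × 1.083473 × [bracket] = (1361/π) × 1.083473 × 1.078259 = 506.1 W/m².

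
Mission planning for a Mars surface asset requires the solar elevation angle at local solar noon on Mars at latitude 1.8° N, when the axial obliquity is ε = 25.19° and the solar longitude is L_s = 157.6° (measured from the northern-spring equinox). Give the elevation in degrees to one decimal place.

82.5°

Solar declination: sin δ = sin ε · sin L_s = sin 25.19° × sin 157.6° = 0.16219, so δ = +9.334°.
At local noon the hour angle is zero, so the zenith angle equals |ϕ − δ| = |+1.8° − (+9.334°)| = 7.534°.
Elevation = 90° − 7.534° = 82.5°.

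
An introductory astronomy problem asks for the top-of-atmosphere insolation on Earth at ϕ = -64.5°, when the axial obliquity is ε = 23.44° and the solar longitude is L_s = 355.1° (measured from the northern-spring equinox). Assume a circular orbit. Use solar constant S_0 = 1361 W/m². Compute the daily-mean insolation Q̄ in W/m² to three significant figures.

Q̄ ≈ 208 W/m²

Solar declination: sin δ = sin ε · sin L_s = sin 23.44° × sin 355.1° = -0.03398, so δ = -1.947°.
cos h₀ = −tan(-64.5°) tan(-1.947°) = -0.0713, h₀ = 1.6421 rad.
Bracket: h₀ sin ϕ sin δ + cos ϕ cos δ sin h₀ = 1.6421×-0.90259×-0.03398 + 0.43051×0.99942×0.99746 = 0.050363 + 0.429167 = 0.479530.
Q̄ = (S_0/π) × [bracket] = (1361/π) × 0.479530 = 207.7 W/m².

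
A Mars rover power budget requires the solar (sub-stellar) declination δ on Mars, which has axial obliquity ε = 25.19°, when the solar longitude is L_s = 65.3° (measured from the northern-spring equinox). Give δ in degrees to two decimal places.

δ = +22.75°

sin δ = sin ε · sin L_s = sin 25.19° × sin 65.3° = 0.386680.
δ = arcsin(0.386680) = +22.75°.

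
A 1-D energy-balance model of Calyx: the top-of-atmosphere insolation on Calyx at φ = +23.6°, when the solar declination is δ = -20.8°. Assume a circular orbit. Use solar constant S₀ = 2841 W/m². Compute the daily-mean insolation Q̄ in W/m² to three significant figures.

Q̄ ≈ 583 W/m²

cos H₀ = −tan(+23.6°) tan(-20.800°) = 0.1660, H₀ = 1.4041 rad.
Bracket: H₀ sin φ sin δ + cos φ cos δ sin H₀ = 1.4041×0.40035×-0.35511 + 0.91636×0.93483×0.98613 = -0.199618 + 0.844759 = 0.645141.
Q̄ = (S₀/π) × [bracket] = (2841/π) × 0.645141 = 583.4 W/m².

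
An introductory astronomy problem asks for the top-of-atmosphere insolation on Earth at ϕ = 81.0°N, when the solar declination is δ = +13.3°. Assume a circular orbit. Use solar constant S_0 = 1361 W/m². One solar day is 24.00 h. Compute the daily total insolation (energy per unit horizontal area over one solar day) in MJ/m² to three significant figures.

cos h₀ = −tan(+81.0°) tan(+13.300°) = -1.4925 ≤ −1 ⇒ polar day, h₀ = π.
Bracket: h₀ sin ϕ sin δ + cos ϕ cos δ sin h₀ = 3.1416×0.98769×0.23005 + 0.15643×0.97318×0.00000 = 0.713828 + 0.000000 = 0.713828.
Q̄ = (S_0/π) × [bracket] = (1361/π) × 0.713828 = 309.24 W/m².
Daily total = Q̄ × 24.00 h × 3600 s/h = 309.24 × 24.00 × 3600 / 10⁶ = 26.72 MJ/m².

26.7 MJ/m²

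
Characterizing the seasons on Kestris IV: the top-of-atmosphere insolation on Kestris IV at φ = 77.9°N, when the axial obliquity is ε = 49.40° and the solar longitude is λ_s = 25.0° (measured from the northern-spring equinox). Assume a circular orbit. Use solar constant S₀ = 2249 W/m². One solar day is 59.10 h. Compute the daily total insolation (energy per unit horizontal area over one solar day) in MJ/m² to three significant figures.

Solar declination: sin δ = sin ε · sin λ_s = sin 49.40° × sin 25.0° = 0.32088, so δ = +18.716°.
cos H₀ = −tan(+77.9°) tan(+18.716°) = -1.5804 ≤ −1 ⇒ polar day, H₀ = π.
Bracket: H₀ sin φ sin δ + cos φ cos δ sin H₀ = 3.1416×0.97778×0.32088 + 0.20962×0.94712×0.00000 = 0.985677 + 0.000000 = 0.985677.
Q̄ = (S₀/π) × [bracket] = (2249/π) × 0.985677 = 705.63 W/m².
Daily total = Q̄ × 59.10 h × 3600 s/h = 705.63 × 59.10 × 3600 / 10⁶ = 150.1 MJ/m².

150 MJ/m²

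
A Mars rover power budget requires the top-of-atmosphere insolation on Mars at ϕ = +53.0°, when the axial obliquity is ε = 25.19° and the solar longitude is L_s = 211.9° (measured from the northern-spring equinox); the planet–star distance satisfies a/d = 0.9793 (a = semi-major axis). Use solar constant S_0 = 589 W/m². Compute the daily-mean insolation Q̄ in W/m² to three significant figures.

Solar declination: sin δ = sin ε · sin L_s = sin 25.19° × sin 211.9° = -0.22491, so δ = -12.998°.
cos h₀ = −tan(+53.0°) tan(-12.998°) = 0.3063, h₀ = 1.2595 rad.
Bracket: h₀ sin ϕ sin δ + cos ϕ cos δ sin h₀ = 1.2595×0.79864×-0.22491 + 0.60182×0.97438×0.95193 = -0.226234 + 0.558213 = 0.331979.
Inverse-square distance factor (a/d)² = 0.9793² = 0.959028.
Q̄ = (S_0/π) × 0.959028 × [bracket] = (589/π) × 0.959028 × 0.331979 = 59.69 W/m².

Q̄ ≈ 59.7 W/m²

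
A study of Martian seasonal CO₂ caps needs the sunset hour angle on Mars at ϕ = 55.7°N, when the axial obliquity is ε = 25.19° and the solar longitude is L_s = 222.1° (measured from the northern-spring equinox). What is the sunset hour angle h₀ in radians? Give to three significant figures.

Solar declination: sin δ = sin ε · sin L_s = sin 25.19° × sin 222.1° = -0.28535, so δ = -16.580°.
cos h₀ = −tan ϕ · tan δ = −tan(+55.7°) × tan(-16.580°) = 0.4365, so h₀ = 1.1191 rad = 64.12°.

h₀ = 1.12 rad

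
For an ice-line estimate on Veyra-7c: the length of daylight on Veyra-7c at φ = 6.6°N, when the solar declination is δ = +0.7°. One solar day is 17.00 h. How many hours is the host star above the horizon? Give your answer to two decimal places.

cos H₀ = −tan φ · tan δ = −tan(+6.6°) × tan(+0.700°) = -0.0014, so H₀ = 1.5722 rad = 90.08°.
Daylight = 2H₀/(2π) × 17.00 h = (1.5722/π) × 17.00 = 8.51 h.

8.51 h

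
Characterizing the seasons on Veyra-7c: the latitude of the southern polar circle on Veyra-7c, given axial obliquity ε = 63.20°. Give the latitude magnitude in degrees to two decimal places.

The polar circle is the lowest latitude that experiences at least one full rotation of continuous darkness at the northern-summer solstice; it lies at |ϕ| = 90° − ε = 90° − 63.20° = 26.80°.

26.80°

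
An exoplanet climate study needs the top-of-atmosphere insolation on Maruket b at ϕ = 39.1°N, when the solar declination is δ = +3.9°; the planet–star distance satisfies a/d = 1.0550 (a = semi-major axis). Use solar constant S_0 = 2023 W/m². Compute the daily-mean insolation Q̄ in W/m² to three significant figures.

cos h₀ = −tan(+39.1°) tan(+3.900°) = -0.0554, h₀ = 1.6262 rad.
Bracket: h₀ sin ϕ sin δ + cos ϕ cos δ sin h₀ = 1.6262×0.63068×0.06802 + 0.77605×0.99768×0.99846 = 0.069762 + 0.773057 = 0.842819.
Inverse-square distance factor (a/d)² = 1.0550² = 1.113025.
Q̄ = (S_0/π) × 1.113025 × [bracket] = (2023/π) × 1.113025 × 0.842819 = 604.1 W/m².

Q̄ ≈ 604 W/m²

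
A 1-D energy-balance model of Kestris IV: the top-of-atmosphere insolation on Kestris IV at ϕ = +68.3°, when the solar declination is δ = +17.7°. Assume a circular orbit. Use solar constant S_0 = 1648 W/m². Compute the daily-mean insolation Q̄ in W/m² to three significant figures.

Q̄ ≈ 481 W/m²

cos h₀ = −tan(+68.3°) tan(+17.700°) = -0.8020, h₀ = 2.5014 rad.
Bracket: h₀ sin ϕ sin δ + cos ϕ cos δ sin h₀ = 2.5014×0.92913×0.30403 + 0.36975×0.95266×0.59737 = 0.706604 + 0.210421 = 0.917025.
Q̄ = (S_0/π) × [bracket] = (1648/π) × 0.917025 = 481.0 W/m².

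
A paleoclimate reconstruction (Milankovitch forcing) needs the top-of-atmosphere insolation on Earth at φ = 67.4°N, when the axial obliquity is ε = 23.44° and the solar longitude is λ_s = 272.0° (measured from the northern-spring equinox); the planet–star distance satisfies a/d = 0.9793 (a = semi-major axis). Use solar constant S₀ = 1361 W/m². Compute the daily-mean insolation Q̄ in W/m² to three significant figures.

Q̄ ≈ 0.00 W/m²

Solar declination: sin δ = sin ε · sin λ_s = sin 23.44° × sin 272.0° = -0.39755, so δ = -23.425°.
cos H₀ = −tan(+67.4°) tan(-23.425°) = 1.0408 ≥ 1 ⇒ polar night, H₀ = 0 and Q̄ = 0.
Inverse-square distance factor (a/d)² = 0.9793² = 0.959028.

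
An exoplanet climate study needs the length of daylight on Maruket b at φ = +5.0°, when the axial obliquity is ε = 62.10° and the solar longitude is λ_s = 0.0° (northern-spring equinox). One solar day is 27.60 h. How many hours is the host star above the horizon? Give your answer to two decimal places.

13.80 h

Solar declination: sin δ = sin ε · sin λ_s = sin 62.10° × sin 0.0° = 0.00000, so δ = +0.000°.
cos H₀ = −tan φ · tan δ = −tan(+5.0°) × tan(+0.000°) = -0.0000, so H₀ = 1.5708 rad = 90.00°.
Daylight = 2H₀/(2π) × 27.60 h = (1.5708/π) × 27.60 = 13.80 h.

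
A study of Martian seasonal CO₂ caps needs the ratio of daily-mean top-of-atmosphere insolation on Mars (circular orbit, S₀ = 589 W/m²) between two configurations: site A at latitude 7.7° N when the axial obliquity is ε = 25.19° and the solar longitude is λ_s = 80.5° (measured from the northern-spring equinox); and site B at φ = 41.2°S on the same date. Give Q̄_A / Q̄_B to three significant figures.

— Configuration A (φ=+7.7°):
Solar declination: sin δ = sin ε · sin λ_s = sin 25.19° × sin 80.5° = 0.41978, so δ = +24.821°.
cos H₀ = −tan(+7.7°) tan(+24.821°) = -0.0625, H₀ = 1.6334 rad.
Bracket: H₀ sin φ sin δ + cos φ cos δ sin H₀ = 1.6334×0.13399×0.41978 + 0.99098×0.90762×0.99804 = 0.091873 + 0.897670 = 0.989543.
Q̄ = (S₀/π) × [bracket] = (589/π) × 0.989543 = 185.52 W/m².
— Configuration B (φ=-41.2°):
cos H₀ = −tan(-41.2°) tan(+24.821°) = 0.4049, H₀ = 1.1539 rad.
Bracket: H₀ sin φ sin δ + cos φ cos δ sin H₀ = 1.1539×-0.65869×0.41978 + 0.75241×0.90762×0.91436 = -0.319059 + 0.624419 = 0.305360.
Q̄ = (S₀/π) × [bracket] = (589/π) × 0.305360 = 57.250 W/m².
Ratio Q̄_A / Q̄_B = 185.52 / 57.250 = 3.241.

Q̄_A / Q̄_B ≈ 3.24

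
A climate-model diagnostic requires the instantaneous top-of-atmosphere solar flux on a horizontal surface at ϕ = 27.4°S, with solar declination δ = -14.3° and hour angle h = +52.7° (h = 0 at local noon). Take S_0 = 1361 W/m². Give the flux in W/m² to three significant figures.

cos θ_z = sin ϕ sin δ + cos ϕ cos δ cos h = 0.113669 + 0.521336 = 0.635005.
Flux = S_0 · cos θ_z = 1361 × 0.635005 = 864.2 W/m².

864 W/m²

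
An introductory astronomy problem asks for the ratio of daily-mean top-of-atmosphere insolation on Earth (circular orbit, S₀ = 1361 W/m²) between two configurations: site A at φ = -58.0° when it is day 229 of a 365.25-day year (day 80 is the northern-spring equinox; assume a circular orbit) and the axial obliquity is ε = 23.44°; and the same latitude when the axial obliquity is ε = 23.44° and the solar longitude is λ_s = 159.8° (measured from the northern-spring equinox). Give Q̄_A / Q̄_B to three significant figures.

Q̄_A / Q̄_B ≈ 0.735

— Configuration A (φ=-58.0°):
Solar longitude: λ_s = 360° × (229 − 80)/365.25 = 146.858°.
sin δ = sin 23.44° × sin 146.858° = 0.21748, so δ = +12.561°.
cos H₀ = −tan(-58.0°) tan(+12.561°) = 0.3566, H₀ = 1.2062 rad.
Bracket: H₀ sin φ sin δ + cos φ cos δ sin H₀ = 1.2062×-0.84805×0.21748 + 0.52992×0.97607×0.93427 = -0.222464 + 0.483241 = 0.260777.
Q̄ = (S₀/π) × [bracket] = (1361/π) × 0.260777 = 112.97 W/m².
— Configuration B (φ=-58.0°):
Solar declination: sin δ = sin ε · sin λ_s = sin 23.44° × sin 159.8° = 0.13736, so δ = +7.895°.
cos H₀ = −tan(-58.0°) tan(+7.895°) = 0.2219, H₀ = 1.3470 rad.
Bracket: H₀ sin φ sin δ + cos φ cos δ sin H₀ = 1.3470×-0.84805×0.13736 + 0.52992×0.99052×0.97507 = -0.156910 + 0.511811 = 0.354901.
Q̄ = (S₀/π) × [bracket] = (1361/π) × 0.354901 = 153.75 W/m².
Ratio Q̄_A / Q̄_B = 112.97 / 153.75 = 0.7348.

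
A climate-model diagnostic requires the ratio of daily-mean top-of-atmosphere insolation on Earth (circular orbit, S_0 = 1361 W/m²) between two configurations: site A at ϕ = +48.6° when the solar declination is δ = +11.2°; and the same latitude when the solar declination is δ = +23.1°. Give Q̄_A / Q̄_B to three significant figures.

— Configuration A (ϕ=+48.6°):
cos h₀ = −tan(+48.6°) tan(+11.200°) = -0.2246, h₀ = 1.7973 rad.
Bracket: h₀ sin ϕ sin δ + cos ϕ cos δ sin h₀ = 1.7973×0.75011×0.19423 + 0.66131×0.98096×0.97445 = 0.261856 + 0.632144 = 0.894000.
Q̄ = (S_0/π) × [bracket] = (1361/π) × 0.894000 = 387.30 W/m².
— Configuration B (ϕ=+48.6°):
cos h₀ = −tan(+48.6°) tan(+23.100°) = -0.4838, h₀ = 2.0758 rad.
Bracket: h₀ sin ϕ sin δ + cos ϕ cos δ sin h₀ = 2.0758×0.75011×0.39234 + 0.66131×0.91982×0.87517 = 0.610904 + 0.532354 = 1.143258.
Q̄ = (S_0/π) × [bracket] = (1361/π) × 1.143258 = 495.28 W/m².
Ratio Q̄_A / Q̄_B = 387.30 / 495.28 = 0.7820.

Q̄_A / Q̄_B ≈ 0.782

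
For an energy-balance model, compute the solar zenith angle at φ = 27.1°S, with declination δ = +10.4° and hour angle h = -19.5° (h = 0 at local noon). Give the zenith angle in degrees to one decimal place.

cos θ_z = sin φ sin δ + cos φ cos δ cos h = -0.082235 + 0.825366 = 0.743131.
θ_z = arccos(0.743131) = 42.0°.

θ_z = 42.0°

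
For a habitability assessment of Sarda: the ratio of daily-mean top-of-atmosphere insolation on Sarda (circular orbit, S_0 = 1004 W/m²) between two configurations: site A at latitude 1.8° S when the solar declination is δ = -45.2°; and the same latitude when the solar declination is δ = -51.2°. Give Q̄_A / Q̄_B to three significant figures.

— Configuration A (ϕ=-1.8°):
cos h₀ = −tan(-1.8°) tan(-45.200°) = -0.0316, h₀ = 1.6024 rad.
Bracket: h₀ sin ϕ sin δ + cos ϕ cos δ sin h₀ = 1.6024×-0.03141×-0.70957 + 0.99951×0.70463×0.99950 = 0.035714 + 0.703933 = 0.739647.
Q̄ = (S_0/π) × [bracket] = (1004/π) × 0.739647 = 236.38 W/m².
— Configuration B (ϕ=-1.8°):
cos h₀ = −tan(-1.8°) tan(-51.200°) = -0.0391, h₀ = 1.6099 rad.
Bracket: h₀ sin ϕ sin δ + cos ϕ cos δ sin h₀ = 1.6099×-0.03141×-0.77934 + 0.99951×0.62660×0.99924 = 0.039409 + 0.625817 = 0.665226.
Q̄ = (S_0/π) × [bracket] = (1004/π) × 0.665226 = 212.60 W/m².
Ratio Q̄_A / Q̄_B = 236.38 / 212.60 = 1.112.

Q̄_A / Q̄_B ≈ 1.11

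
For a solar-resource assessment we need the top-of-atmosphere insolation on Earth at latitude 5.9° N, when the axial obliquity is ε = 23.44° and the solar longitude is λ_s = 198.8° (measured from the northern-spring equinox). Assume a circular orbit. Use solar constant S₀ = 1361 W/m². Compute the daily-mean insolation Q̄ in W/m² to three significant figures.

Q̄ ≈ 418 W/m²

Solar declination: sin δ = sin ε · sin λ_s = sin 23.44° × sin 198.8° = -0.12819, so δ = -7.365°.
cos H₀ = −tan(+5.9°) tan(-7.365°) = 0.0134, H₀ = 1.5574 rad.
Bracket: H₀ sin φ sin δ + cos φ cos δ sin H₀ = 1.5574×0.10279×-0.12819 + 0.99470×0.99175×0.99991 = -0.020521 + 0.986405 = 0.965884.
Q̄ = (S₀/π) × [bracket] = (1361/π) × 0.965884 = 418.4 W/m².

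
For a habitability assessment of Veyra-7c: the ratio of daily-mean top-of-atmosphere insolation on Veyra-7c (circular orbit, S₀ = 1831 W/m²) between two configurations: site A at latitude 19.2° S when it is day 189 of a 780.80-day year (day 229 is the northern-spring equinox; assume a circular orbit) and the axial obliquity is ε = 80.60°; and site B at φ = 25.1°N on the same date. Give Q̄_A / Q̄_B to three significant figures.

Q̄_A / Q̄_B ≈ 1.61

— Configuration A (φ=-19.2°):
Solar longitude: λ_s = 360° × (189 − 229)/780.80 = -18.443°, i.e. -18.443° + 360° = 341.557°.
sin δ = sin 80.60° × sin 341.557° = -0.31211, so δ = -18.186°.
cos H₀ = −tan(-19.2°) tan(-18.186°) = -0.1144, H₀ = 1.6854 rad.
Bracket: H₀ sin φ sin δ + cos φ cos δ sin H₀ = 1.6854×-0.32887×-0.31211 + 0.94438×0.95005×0.99343 = 0.172996 + 0.891314 = 1.064310.
Q̄ = (S₀/π) × [bracket] = (1831/π) × 1.064310 = 620.31 W/m².
— Configuration B (φ=+25.1°):
cos H₀ = −tan(+25.1°) tan(-18.186°) = 0.1539, H₀ = 1.4163 rad.
Bracket: H₀ sin φ sin δ + cos φ cos δ sin H₀ = 1.4163×0.42420×-0.31211 + 0.90557×0.95005×0.98809 = -0.187514 + 0.850090 = 0.662576.
Q̄ = (S₀/π) × [bracket] = (1831/π) × 0.662576 = 386.17 W/m².
Ratio Q̄_A / Q̄_B = 620.31 / 386.17 = 1.606.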